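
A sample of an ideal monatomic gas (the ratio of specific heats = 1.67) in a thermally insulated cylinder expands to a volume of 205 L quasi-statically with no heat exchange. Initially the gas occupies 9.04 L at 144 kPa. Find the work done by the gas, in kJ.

P₂ = P₁(V₁/V₂)^γ = 144×(9.04/205)^(1.67) = 0.7844 kPa.
For a reversible adiabat, W_by_gas = (P₁V₁ − P₂V₂)/(γ−1).
W_by = (144000×0.00904 − 784.4×0.205) / (0.67) = 1703 J.

W ≈ 1.70 kJ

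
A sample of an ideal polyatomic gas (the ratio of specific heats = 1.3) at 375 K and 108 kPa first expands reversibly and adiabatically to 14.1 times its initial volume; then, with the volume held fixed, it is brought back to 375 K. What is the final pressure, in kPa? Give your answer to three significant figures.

P₃ ≈ 7.66 kPa

Adiabatic step (PV^γ = const): P₂ = 108×(1/14.1)^(1.3) = 3.463 kPa; T₂ = 375×(1/14.1)^(0.3) = 169.5 K.
Isochoric: P₃ = P₂(T₃/T₂) = 3.463 × (375/169.5) = 7.66 kPa.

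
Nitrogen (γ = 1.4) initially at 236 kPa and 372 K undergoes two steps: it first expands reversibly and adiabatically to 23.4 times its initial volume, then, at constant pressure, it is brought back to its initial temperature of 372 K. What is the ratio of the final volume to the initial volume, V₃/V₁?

Adiabatic step: V₂/V₁ = 23.4; T₂ = T₁·(1/23.4)^(0.4) = 105.4 K.
Isobaric step: V₃/V₂ = T₃/T₂ = 372/105.4.
V₃/V₁ = (V₂/V₁)(V₃/V₂) = 23.4 × (372/105.4) = 82.59.

V₃/V₁ ≈ 82.6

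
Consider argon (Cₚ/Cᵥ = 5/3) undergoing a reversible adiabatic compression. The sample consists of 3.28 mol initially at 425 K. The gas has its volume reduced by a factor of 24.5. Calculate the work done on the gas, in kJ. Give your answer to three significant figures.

Adiabatic: T₁V₁^(γ−1) = T₂V₂^(γ−1) ⇒ T₂ = T₁ (V₁/V₂)^(γ−1).
T₂ = 425 × 24.5^(2/3) = 3585 K.
Q = 0, so ΔU = W_on_gas = nCᵥΔT with Cᵥ = R/(γ−1) = 12.47 J/(mol·K).
ΔU = 3.28 × 12.47 × (3585 − 425) = 129300 J.

W ≈ 129 kJ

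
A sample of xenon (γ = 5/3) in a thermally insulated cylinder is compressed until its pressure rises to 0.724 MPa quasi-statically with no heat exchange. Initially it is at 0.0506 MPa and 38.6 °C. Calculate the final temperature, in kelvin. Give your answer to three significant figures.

T₂ ≈ 904 K

Adiabatic: T₂/T₁ = (P₂/P₁)^((γ−1)/γ).
T₁ = 38.6 °C = 311.8 K.
T₂ = 311.8 × (0.724/0.0506)^(2/5) = 903.7 K.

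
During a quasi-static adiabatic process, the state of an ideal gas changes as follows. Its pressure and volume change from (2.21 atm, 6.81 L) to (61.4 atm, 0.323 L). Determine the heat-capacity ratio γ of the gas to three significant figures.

γ ≈ 1.09

PV^γ = const ⇒ γ = ln(P₂/P₁) / ln(V₁/V₂).
γ = ln(61.4/2.21) / ln(6.81/0.323) = 1.091.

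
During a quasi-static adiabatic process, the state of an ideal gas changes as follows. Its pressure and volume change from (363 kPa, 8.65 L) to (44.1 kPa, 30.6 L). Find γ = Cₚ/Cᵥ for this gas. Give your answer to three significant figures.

PV^γ = const ⇒ γ = ln(P₂/P₁) / ln(V₁/V₂).
γ = ln(44.1/363) / ln(8.65/30.6) = 1.668.

γ ≈ 1.67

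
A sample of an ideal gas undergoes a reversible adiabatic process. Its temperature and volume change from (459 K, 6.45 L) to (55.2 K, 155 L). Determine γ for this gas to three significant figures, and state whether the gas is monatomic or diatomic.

TV^(γ−1) = const ⇒ γ − 1 = ln(T₂/T₁) / ln(V₁/V₂).
γ = 1 + ln(55.2/459) / ln(6.45/155) = 1.666.
γ ≈ 1.67 is close to 5/3, so the gas is monatomic.

γ ≈ 1.67; monatomic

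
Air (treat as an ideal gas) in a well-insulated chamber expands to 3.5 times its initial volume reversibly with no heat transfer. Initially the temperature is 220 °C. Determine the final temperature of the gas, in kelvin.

T₂ ≈ 299 K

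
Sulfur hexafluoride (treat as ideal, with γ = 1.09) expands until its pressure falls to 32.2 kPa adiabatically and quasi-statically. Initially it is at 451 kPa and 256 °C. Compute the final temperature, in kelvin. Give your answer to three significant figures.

T₂ ≈ 426 K

Along an adiabat T P^((1−γ)/γ) is constant, so T₂ = T₁ (P₂/P₁)^((γ−1)/γ).
T₁ = 256 °C = 529.1 K.
T₂ = 529.1 × (32.2/451)^(0.0826) = 425.5 K.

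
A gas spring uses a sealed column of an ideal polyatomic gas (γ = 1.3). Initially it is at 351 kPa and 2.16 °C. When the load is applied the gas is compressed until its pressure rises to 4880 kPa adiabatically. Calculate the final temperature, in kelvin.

Adiabatic: T₂/T₁ = (P₂/P₁)^((γ−1)/γ).
T₁ = 2.16 °C = 275.3 K.
T₂ = 275.3 × (4880/351)^(0.231) = 505.4 K.

T₂ ≈ 505 K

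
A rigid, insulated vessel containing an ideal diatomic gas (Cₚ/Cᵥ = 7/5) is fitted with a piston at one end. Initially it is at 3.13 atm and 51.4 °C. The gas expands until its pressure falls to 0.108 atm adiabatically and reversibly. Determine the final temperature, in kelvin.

T₂ ≈ 124 K

Adiabatic: T₂/T₁ = (P₂/P₁)^((γ−1)/γ).
T₁ = 51.4 °C = 324.5 K.
T₂ = 324.5 × (0.108/3.13)^(2/7) = 124 K.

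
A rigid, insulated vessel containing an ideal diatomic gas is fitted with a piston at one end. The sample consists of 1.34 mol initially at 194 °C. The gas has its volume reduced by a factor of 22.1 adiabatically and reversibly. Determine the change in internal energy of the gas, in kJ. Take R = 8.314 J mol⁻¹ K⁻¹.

ΔU ≈ 31.9 kJ

For a reversible adiabat TV^(γ−1) is constant, so T₂ = T₁ (V₁/V₂)^(γ−1).
γ = 7/5 for a diatomic ideal gas, so γ−1 = 2/5.
T₁ = 194 °C = 467.1 K.
T₂ = 467.1 × 22.1^(2/5) = 1611 K.
Q = 0, so ΔU = W_on_gas = nCᵥΔT with Cᵥ = R/(γ−1) = 20.79 J/(mol·K).
ΔU = 1.34 × 20.79 × (1611 − 467.1) = 31870 J.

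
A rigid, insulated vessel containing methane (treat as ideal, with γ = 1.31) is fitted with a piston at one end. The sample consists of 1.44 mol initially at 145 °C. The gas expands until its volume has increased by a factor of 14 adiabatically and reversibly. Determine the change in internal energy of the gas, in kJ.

Adiabatic: T₁V₁^(γ−1) = T₂V₂^(γ−1) ⇒ T₂ = T₁ (V₁/V₂)^(γ−1).
T₁ = 145 °C = 418.1 K.
T₂ = 418.1 × (1/14)^(0.31) = 184.5 K.
Q = 0, so ΔU = W_on_gas = nCᵥΔT with Cᵥ = R/(γ−1) = 26.82 J/(mol·K).
ΔU = 1.44 × 26.82 × (184.5 − 418.1) = -9023 J.

ΔU ≈ -9.02 kJ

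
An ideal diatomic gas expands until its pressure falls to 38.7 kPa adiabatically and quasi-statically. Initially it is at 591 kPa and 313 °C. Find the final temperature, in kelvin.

Along an adiabat T P^((1−γ)/γ) is constant, so T₂ = T₁ (P₂/P₁)^((γ−1)/γ).
For a diatomic ideal gas γ = 7/5, so (γ−1)/γ = 2/7.
T₁ = 313 °C = 586.1 K.
T₂ = 586.1 × (38.7/591)^(2/7) = 269 K.

T₂ ≈ 269 K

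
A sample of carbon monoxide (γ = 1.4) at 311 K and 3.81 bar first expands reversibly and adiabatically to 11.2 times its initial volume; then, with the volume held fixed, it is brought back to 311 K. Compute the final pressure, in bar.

Adiabatic step (PV^γ = const): P₂ = 3.81×(1/11.2)^(1.4) = 0.1294 bar; T₂ = 311×(1/11.2)^(0.4) = 118.3 K.
Isochoric: P₃ = P₂(T₃/T₂) = 0.1294 × (311/118.3) = 0.3402 bar.

P₃ ≈ 0.340 bar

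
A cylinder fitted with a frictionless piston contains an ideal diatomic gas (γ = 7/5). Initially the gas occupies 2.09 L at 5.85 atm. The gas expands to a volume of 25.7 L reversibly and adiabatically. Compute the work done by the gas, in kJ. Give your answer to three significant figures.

P₂ = P₁(V₁/V₂)^γ = 5.85×(2.09/25.7)^(7/5) = 0.1744 atm.
For a reversible adiabat, W_by_gas = (P₁V₁ − P₂V₂)/(γ−1).
W_by = (592800×0.00209 − 17670×0.0257) / (2/5) = 1962 J.

W ≈ 1.96 kJ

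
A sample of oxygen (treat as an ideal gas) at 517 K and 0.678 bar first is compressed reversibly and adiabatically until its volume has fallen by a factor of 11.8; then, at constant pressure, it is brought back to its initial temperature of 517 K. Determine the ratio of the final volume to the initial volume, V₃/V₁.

V₃/V₁ ≈ 0.0316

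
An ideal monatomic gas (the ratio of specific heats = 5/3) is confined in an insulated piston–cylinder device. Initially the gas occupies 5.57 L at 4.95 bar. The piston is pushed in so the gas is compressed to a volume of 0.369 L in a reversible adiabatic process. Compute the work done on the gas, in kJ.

W ≈ 21.1 kJ

P₂ = P₁(V₁/V₂)^γ = 4.95×(5.57/0.369)^(5/3) = 456.4 bar.
For a reversible adiabat, W_by_gas = (P₁V₁ − P₂V₂)/(γ−1).
W_by = (495000×0.00557 − 4.564×10^7×0.000369) / (2/3) = -21120 J.
W_on_gas = −W_by = 21120 J.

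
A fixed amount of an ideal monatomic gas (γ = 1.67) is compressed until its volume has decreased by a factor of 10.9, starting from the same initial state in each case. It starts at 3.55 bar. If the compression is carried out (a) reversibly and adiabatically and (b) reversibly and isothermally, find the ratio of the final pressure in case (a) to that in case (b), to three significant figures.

Isothermal: P_b = P₁(V₁/V₂) = 3.55×10.9.
Adiabatic: P_a = P₁(V₁/V₂)^γ = 3.55×10.9^(1.67).
P_a/P_b = (V₁/V₂)^(γ−1) = 10.9^(0.67) = 4.955.

P_adiabatic / P_isothermal ≈ 4.96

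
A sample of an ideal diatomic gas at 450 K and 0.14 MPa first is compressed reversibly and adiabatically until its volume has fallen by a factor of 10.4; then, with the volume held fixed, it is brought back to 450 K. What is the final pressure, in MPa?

P₃ ≈ 1.46 MPa

For a diatomic ideal gas γ = 7/5.
Adiabatic step (PV^γ = const): P₂ = 0.14×10.4^(7/5) = 3.715 MPa; T₂ = 450×10.4^(2/5) = 1148 K.
Isochoric: P₃ = P₂(T₃/T₂) = 3.715 × (450/1148) = 1.456 MPa.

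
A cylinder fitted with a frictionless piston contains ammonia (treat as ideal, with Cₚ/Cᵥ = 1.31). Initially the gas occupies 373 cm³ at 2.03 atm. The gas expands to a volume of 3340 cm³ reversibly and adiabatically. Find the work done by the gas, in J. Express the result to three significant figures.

P₂ = P₁(V₁/V₂)^γ = 2.03×(373/3340)^(1.31) = 0.1149 atm.
For a reversible adiabat, W_by_gas = (P₁V₁ − P₂V₂)/(γ−1).
W_by = (205700×0.000373 − 11640×0.00334) / (0.31) = 122.1 J.

W ≈ 122 J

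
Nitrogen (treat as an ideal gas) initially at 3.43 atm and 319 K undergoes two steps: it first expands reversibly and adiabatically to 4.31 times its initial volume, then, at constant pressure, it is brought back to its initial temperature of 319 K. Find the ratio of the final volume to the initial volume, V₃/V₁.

For a diatomic ideal gas γ = 7/5.
Adiabatic step: V₂/V₁ = 4.31; T₂ = T₁·(1/4.31)^(2/5) = 177.8 K.
Isobaric step: V₃/V₂ = T₃/T₂ = 319/177.8.
V₃/V₁ = (V₂/V₁)(V₃/V₂) = 4.31 × (319/177.8) = 7.732.

V₃/V₁ ≈ 7.73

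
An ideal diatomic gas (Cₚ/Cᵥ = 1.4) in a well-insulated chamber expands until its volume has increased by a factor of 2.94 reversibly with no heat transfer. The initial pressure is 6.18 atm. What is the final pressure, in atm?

Since PV^γ is constant along a reversible adiabat, P₂ = P₁ (V₁/V₂)^γ.
P₂ = 6.18 × (1/2.94)^(1.4) = 1.366 atm.

P₂ ≈ 1.37 atm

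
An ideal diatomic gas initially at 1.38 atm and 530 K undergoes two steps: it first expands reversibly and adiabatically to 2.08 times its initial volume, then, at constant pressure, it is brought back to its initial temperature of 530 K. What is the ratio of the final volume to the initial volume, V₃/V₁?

V₃/V₁ ≈ 2.79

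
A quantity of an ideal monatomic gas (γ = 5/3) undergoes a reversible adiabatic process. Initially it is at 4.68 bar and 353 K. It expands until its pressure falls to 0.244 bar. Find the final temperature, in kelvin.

T₂ ≈ 108 K

Along an adiabat T P^((1−γ)/γ) is constant, so T₂ = T₁ (P₂/P₁)^((γ−1)/γ).
T₂ = 353 × (0.244/4.68)^(2/5) = 108.3 K.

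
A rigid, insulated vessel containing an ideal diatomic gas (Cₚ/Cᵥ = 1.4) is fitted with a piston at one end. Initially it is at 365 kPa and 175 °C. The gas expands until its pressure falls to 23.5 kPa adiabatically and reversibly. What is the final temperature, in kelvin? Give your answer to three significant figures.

T₂ ≈ 205 K

Adiabatic: T₂/T₁ = (P₂/P₁)^((γ−1)/γ).
T₁ = 175 °C = 448.1 K.
T₂ = 448.1 × (23.5/365)^(0.286) = 204.7 K.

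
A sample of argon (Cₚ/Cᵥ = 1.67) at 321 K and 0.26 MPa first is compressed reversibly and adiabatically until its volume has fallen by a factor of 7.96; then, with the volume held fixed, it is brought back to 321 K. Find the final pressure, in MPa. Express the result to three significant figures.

P₃ ≈ 2.07 MPa

Adiabatic step (PV^γ = const): P₂ = 0.26×7.96^(1.67) = 8.308 MPa; T₂ = 321×7.96^(0.67) = 1289 K.
Isochoric: P₃ = P₂(T₃/T₂) = 8.308 × (321/1289) = 2.07 MPa.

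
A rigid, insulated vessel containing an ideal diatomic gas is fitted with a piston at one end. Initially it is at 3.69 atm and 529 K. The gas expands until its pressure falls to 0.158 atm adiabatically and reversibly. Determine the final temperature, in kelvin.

Adiabatic: T₂/T₁ = (P₂/P₁)^((γ−1)/γ).
For a diatomic ideal gas γ = 7/5, so (γ−1)/γ = 2/7.
T₂ = 529 × (0.158/3.69)^(2/7) = 215 K.

T₂ ≈ 215 K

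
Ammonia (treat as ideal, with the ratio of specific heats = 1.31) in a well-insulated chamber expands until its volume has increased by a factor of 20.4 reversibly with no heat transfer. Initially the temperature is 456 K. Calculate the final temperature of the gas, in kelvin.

T₂ ≈ 179 K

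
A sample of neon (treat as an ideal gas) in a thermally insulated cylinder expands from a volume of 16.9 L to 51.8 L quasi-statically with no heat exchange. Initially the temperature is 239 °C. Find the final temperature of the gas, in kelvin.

T₂ ≈ 243 K

Adiabatic: T₁V₁^(γ−1) = T₂V₂^(γ−1) ⇒ T₂ = T₁ (V₁/V₂)^(γ−1).
For a monatomic ideal gas γ = 5/3, so γ−1 = 2/3.
T₁ = 239 °C = 512.1 K.
T₂ = 512.1 × (16.9/51.8)^(2/3) = 242.7 K.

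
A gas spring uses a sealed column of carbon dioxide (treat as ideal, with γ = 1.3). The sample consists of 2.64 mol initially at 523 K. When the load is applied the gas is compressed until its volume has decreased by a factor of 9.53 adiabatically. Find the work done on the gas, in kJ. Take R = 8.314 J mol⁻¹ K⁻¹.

Adiabatic: T₁V₁^(γ−1) = T₂V₂^(γ−1) ⇒ T₂ = T₁ (V₁/V₂)^(γ−1).
T₂ = 523 × 9.53^(0.3) = 1029 K.
Q = 0, so ΔU = W_on_gas = nCᵥΔT with Cᵥ = R/(γ−1) = 27.71 J/(mol·K).
ΔU = 2.64 × 27.71 × (1029 − 523) = 36990 J.

W ≈ 37.0 kJ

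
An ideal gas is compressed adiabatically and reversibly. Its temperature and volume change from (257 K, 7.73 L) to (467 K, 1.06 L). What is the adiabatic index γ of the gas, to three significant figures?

TV^(γ−1) = const ⇒ γ − 1 = ln(T₂/T₁) / ln(V₁/V₂).
γ = 1 + ln(467/257) / ln(7.73/1.06) = 1.301.

γ ≈ 1.30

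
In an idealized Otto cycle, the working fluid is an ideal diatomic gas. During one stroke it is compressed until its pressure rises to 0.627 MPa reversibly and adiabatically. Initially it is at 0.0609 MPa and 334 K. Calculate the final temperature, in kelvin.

Adiabatic: T₂/T₁ = (P₂/P₁)^((γ−1)/γ).
For a diatomic ideal gas γ = 7/5, so (γ−1)/γ = 2/7.
T₂ = 334 × (0.627/0.0609)^(2/7) = 650.2 K.

T₂ ≈ 650 K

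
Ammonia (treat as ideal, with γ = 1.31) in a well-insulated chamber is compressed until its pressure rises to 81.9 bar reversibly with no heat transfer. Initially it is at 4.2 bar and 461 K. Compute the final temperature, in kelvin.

Adiabatic: T₂/T₁ = (P₂/P₁)^((γ−1)/γ).
T₂ = 461 × (81.9/4.2)^(0.237) = 931.1 K.

T₂ ≈ 931 K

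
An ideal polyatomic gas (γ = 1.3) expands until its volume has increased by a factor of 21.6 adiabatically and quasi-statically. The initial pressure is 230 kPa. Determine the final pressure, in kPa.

Since PV^γ is constant along a reversible adiabat, P₂ = P₁ (V₁/V₂)^γ.
P₂ = 230 × (1/21.6)^(1.3) = 4.236 kPa.

P₂ ≈ 4.24 kPa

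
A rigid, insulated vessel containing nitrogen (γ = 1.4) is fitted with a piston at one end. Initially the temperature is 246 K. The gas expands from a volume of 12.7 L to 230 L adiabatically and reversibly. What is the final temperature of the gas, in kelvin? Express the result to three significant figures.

Adiabatic: T₁V₁^(γ−1) = T₂V₂^(γ−1) ⇒ T₂ = T₁ (V₁/V₂)^(γ−1).
T₂ = 246 × (12.7/230)^(0.4) = 77.23 K.

T₂ ≈ 77.2 K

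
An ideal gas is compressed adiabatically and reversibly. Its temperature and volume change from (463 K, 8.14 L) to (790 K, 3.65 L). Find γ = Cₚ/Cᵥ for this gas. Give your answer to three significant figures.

TV^(γ−1) = const ⇒ γ − 1 = ln(T₂/T₁) / ln(V₁/V₂).
γ = 1 + ln(790/463) / ln(8.14/3.65) = 1.666.

γ ≈ 1.67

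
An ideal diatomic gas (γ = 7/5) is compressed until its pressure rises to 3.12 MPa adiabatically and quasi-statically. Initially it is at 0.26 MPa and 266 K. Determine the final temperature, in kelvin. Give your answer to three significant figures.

Adiabatic: T₂/T₁ = (P₂/P₁)^((γ−1)/γ).
T₂ = 266 × (3.12/0.26)^(2/7) = 541 K.

T₂ ≈ 541 K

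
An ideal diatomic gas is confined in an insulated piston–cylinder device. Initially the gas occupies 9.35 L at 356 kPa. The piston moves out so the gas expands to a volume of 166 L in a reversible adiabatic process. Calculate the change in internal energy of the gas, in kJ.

ΔU ≈ -5.69 kJ

γ = 7/5 for a diatomic ideal gas.
P₂ = P₁(V₁/V₂)^γ = 356×(9.35/166)^(7/5) = 6.345 kPa.
For a reversible adiabat, W_by_gas = (P₁V₁ − P₂V₂)/(γ−1).
W_by = (356000×0.00935 − 6345×0.166) / (2/5) = 5688 J.
Q = 0 ⇒ ΔU = −W_by = -5688 J.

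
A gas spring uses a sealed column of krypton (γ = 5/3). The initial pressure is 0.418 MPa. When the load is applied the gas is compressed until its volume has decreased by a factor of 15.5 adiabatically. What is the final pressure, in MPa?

P₂ ≈ 40.3 MPa

Adiabatic: P₁V₁^γ = P₂V₂^γ ⇒ P₂ = P₁ (V₁/V₂)^γ.
P₂ = 0.418 × 15.5^(5/3) = 40.28 MPa.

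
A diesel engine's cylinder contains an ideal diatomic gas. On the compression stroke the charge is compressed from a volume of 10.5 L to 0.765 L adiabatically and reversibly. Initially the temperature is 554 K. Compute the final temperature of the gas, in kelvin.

Adiabatic: T₁V₁^(γ−1) = T₂V₂^(γ−1) ⇒ T₂ = T₁ (V₁/V₂)^(γ−1).
For a diatomic ideal gas γ = 7/5, so γ−1 = 2/5.
T₂ = 554 × (10.5/0.765)^(2/5) = 1580 K.

T₂ ≈ 1580 K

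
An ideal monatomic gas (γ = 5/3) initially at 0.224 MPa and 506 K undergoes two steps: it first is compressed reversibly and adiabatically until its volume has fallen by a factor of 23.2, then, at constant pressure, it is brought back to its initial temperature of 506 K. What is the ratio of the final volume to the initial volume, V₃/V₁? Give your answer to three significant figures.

V₃/V₁ ≈ 0.00530

Adiabatic step: V₂/V₁ = 0.0431; T₂ = T₁·23.2^(2/3) = 4116 K.
Isobaric step: V₃/V₂ = T₃/T₂ = 506/4116.
V₃/V₁ = (V₂/V₁)(V₃/V₂) = 0.0431 × (506/4116) = 0.005299.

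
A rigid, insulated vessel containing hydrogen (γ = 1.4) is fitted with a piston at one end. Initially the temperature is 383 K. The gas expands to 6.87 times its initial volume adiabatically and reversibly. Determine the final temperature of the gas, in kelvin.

T₂ ≈ 177 K

For a reversible adiabat TV^(γ−1) is constant, so T₂ = T₁ (V₁/V₂)^(γ−1).
T₂ = 383 × (1/6.87)^(0.4) = 177.2 K.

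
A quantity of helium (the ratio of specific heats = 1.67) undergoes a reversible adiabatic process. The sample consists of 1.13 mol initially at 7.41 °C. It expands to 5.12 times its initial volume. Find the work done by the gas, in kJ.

W ≈ 2.62 kJ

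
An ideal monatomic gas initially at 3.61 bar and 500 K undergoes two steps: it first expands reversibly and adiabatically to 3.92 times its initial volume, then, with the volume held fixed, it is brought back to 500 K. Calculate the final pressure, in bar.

P₃ ≈ 0.921 bar

For a monatomic ideal gas γ = 5/3.
Adiabatic step (PV^γ = const): P₂ = 3.61×(1/3.92)^(5/3) = 0.3704 bar; T₂ = 500×(1/3.92)^(2/3) = 201.1 K.
Isochoric: P₃ = P₂(T₃/T₂) = 0.3704 × (500/201.1) = 0.9209 bar.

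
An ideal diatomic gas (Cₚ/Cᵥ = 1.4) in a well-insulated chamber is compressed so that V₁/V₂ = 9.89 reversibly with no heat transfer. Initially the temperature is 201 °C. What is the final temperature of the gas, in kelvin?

For a reversible adiabat TV^(γ−1) is constant, so T₂ = T₁ (V₁/V₂)^(γ−1).
T₁ = 201 °C = 474.1 K.
T₂ = 474.1 × 9.89^(0.4) = 1186 K.

T₂ ≈ 1190 K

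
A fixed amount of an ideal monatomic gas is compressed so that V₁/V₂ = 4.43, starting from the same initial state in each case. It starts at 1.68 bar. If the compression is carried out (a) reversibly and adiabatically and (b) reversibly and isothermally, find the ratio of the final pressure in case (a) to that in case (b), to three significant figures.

P_adiabatic / P_isothermal ≈ 2.70

For a monatomic ideal gas γ = 5/3.
Isothermal: P_b = P₁(V₁/V₂) = 1.68×4.43.
Adiabatic: P_a = P₁(V₁/V₂)^γ = 1.68×4.43^(5/3).
P_a/P_b = (V₁/V₂)^(γ−1) = 4.43^(2/3) = 2.697.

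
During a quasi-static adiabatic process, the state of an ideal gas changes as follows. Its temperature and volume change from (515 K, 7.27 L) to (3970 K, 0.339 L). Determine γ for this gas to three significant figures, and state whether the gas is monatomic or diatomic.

TV^(γ−1) = const ⇒ γ − 1 = ln(T₂/T₁) / ln(V₁/V₂).
γ = 1 + ln(3970/515) / ln(7.27/0.339) = 1.666.
γ ≈ 1.67 is close to 5/3, so the gas is monatomic.

γ ≈ 1.67; monatomic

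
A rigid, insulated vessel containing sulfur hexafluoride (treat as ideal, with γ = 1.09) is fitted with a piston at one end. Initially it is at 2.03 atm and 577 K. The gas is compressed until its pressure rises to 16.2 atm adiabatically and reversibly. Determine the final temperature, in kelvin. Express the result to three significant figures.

Along an adiabat T P^((1−γ)/γ) is constant, so T₂ = T₁ (P₂/P₁)^((γ−1)/γ).
T₂ = 577 × (16.2/2.03)^(0.0826) = 684.9 K.

T₂ ≈ 685 K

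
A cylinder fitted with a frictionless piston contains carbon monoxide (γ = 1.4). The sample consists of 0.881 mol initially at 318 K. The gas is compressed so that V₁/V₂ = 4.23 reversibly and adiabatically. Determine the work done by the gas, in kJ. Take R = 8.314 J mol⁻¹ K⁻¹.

For a reversible adiabat TV^(γ−1) is constant, so T₂ = T₁ (V₁/V₂)^(γ−1).
T₂ = 318 × 4.23^(0.4) = 566.2 K.
Q = 0, so ΔU = W_on_gas = nCᵥΔT with Cᵥ = R/(γ−1) = 20.79 J/(mol·K).
ΔU = 0.881 × 20.79 × (566.2 − 318) = 4545 J.
Work done by the gas = −ΔU = -4545 J.

W ≈ -4.54 kJ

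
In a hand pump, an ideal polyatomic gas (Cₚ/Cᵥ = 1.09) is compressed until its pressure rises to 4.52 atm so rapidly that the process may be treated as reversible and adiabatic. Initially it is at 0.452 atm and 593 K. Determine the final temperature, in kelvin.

T₂ ≈ 717 K

Adiabatic: T₂/T₁ = (P₂/P₁)^((γ−1)/γ).
T₂ = 593 × (4.52/0.452)^(0.0826) = 717.2 K.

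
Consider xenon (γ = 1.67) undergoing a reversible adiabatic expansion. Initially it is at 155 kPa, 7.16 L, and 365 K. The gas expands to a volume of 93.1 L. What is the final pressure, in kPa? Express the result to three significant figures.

P₂ ≈ 2.14 kPa

Since PV^γ is constant along a reversible adiabat, P₂ = P₁ (V₁/V₂)^γ.
P₂ = 155 × (7.16/93.1)^(1.67) = 2.137 kPa.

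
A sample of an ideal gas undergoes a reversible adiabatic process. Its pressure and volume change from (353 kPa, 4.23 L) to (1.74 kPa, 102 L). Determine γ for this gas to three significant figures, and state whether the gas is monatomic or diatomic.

γ ≈ 1.67; monatomic

PV^γ = const ⇒ γ = ln(P₂/P₁) / ln(V₁/V₂).
γ = ln(1.74/353) / ln(4.23/102) = 1.669.
γ ≈ 1.67 is close to 5/3, so the gas is monatomic.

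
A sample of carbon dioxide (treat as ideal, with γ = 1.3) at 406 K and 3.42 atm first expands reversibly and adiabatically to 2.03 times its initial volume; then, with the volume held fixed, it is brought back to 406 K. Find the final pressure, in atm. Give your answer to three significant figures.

Adiabatic step (PV^γ = const): P₂ = 3.42×(1/2.03)^(1.3) = 1.362 atm; T₂ = 406×(1/2.03)^(0.3) = 328.3 K.
Isochoric: P₃ = P₂(T₃/T₂) = 1.362 × (406/328.3) = 1.685 atm.

P₃ ≈ 1.68 atm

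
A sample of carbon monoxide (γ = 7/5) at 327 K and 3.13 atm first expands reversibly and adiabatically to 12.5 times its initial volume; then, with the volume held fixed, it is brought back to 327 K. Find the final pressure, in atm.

P₃ ≈ 0.250 atm

Adiabatic step (PV^γ = const): P₂ = 3.13×(1/12.5)^(7/5) = 0.09117 atm; T₂ = 327×(1/12.5)^(2/5) = 119.1 K.
Isochoric: P₃ = P₂(T₃/T₂) = 0.09117 × (327/119.1) = 0.2504 atm.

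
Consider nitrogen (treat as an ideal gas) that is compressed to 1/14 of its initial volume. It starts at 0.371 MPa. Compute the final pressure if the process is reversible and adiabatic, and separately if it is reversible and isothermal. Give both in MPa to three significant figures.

For a diatomic ideal gas γ = 7/5.
Isothermal: P₂ = P₁(V₁/V₂) = 0.371×14 = 5.194 MPa.
Adiabatic: P₂ = P₁(V₁/V₂)^γ = 0.371×14^(7/5) = 14.93 MPa.

adiabatic: 14.9 MPa; isothermal: 5.19 MPa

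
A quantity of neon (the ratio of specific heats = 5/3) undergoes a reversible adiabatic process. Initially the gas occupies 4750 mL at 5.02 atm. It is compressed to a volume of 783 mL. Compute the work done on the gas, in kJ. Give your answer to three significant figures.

P₂ = P₁(V₁/V₂)^γ = 5.02×(4750/783)^(5/3) = 101.3 atm.
For a reversible adiabat, W_by_gas = (P₁V₁ − P₂V₂)/(γ−1).
W_by = (508700×0.00475 − 1.026×10^7×0.000783) / (2/3) = -8431 J.
W_on_gas = −W_by = 8431 J.

W ≈ 8.43 kJ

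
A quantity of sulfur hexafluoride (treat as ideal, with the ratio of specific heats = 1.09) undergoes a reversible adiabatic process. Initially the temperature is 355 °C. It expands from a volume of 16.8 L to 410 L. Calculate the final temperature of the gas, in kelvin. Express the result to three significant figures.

T₂ ≈ 471 K

For a reversible adiabat TV^(γ−1) is constant, so T₂ = T₁ (V₁/V₂)^(γ−1).
T₁ = 355 °C = 628.1 K.
T₂ = 628.1 × (16.8/410)^(0.09) = 471.2 K.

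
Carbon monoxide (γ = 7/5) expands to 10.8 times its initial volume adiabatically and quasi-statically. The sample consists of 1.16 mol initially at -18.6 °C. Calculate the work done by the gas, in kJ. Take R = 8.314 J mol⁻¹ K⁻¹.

Adiabatic: T₁V₁^(γ−1) = T₂V₂^(γ−1) ⇒ T₂ = T₁ (V₁/V₂)^(γ−1).
T₁ = -18.6 °C = 254.5 K.
T₂ = 254.5 × (1/10.8)^(2/5) = 98.27 K.
Q = 0, so ΔU = W_on_gas = nCᵥΔT with Cᵥ = R/(γ−1) = 20.79 J/(mol·K).
ΔU = 1.16 × 20.79 × (98.27 − 254.5) = -3768 J.
Work done by the gas = −ΔU = 3768 J.

W ≈ 3.77 kJ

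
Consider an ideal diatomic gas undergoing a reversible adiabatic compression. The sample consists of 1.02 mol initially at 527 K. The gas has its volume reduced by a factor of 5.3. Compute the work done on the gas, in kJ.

For a reversible adiabat TV^(γ−1) is constant, so T₂ = T₁ (V₁/V₂)^(γ−1).
γ = 7/5 for a diatomic ideal gas, so γ−1 = 2/5.
T₂ = 527 × 5.3^(2/5) = 1027 K.
Q = 0, so ΔU = W_on_gas = nCᵥΔT with Cᵥ = R/(γ−1) = 20.79 J/(mol·K).
ΔU = 1.02 × 20.79 × (1027 − 527) = 10600 J.

W ≈ 10.6 kJ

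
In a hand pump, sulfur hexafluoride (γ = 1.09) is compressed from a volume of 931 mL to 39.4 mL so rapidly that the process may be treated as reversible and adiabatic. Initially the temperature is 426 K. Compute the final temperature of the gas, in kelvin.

T₂ ≈ 566 K

For a reversible adiabat TV^(γ−1) is constant, so T₂ = T₁ (V₁/V₂)^(γ−1).
T₂ = 426 × (931/39.4)^(0.09) = 566.3 K.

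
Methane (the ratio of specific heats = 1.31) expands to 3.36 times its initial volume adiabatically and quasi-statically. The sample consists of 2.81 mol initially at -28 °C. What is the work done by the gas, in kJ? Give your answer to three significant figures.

Adiabatic: T₁V₁^(γ−1) = T₂V₂^(γ−1) ⇒ T₂ = T₁ (V₁/V₂)^(γ−1).
T₁ = -28 °C = 245.1 K.
T₂ = 245.1 × (1/3.36)^(0.31) = 168.4 K.
Q = 0, so ΔU = W_on_gas = nCᵥΔT with Cᵥ = R/(γ−1) = 26.82 J/(mol·K).
ΔU = 2.81 × 26.82 × (168.4 − 245.1) = -5786 J.
Work done by the gas = −ΔU = 5786 J.

W ≈ 5.79 kJ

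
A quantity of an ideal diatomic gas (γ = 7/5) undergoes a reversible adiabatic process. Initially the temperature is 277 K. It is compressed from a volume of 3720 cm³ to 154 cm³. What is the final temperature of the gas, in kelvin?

Adiabatic: T₁V₁^(γ−1) = T₂V₂^(γ−1) ⇒ T₂ = T₁ (V₁/V₂)^(γ−1).
T₂ = 277 × (3720/154)^(2/5) = 990.1 K.

T₂ ≈ 990 K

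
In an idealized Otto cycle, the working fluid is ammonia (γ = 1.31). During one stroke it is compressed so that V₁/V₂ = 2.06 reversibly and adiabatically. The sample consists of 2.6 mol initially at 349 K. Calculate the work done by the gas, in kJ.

W ≈ -6.11 kJ

For a reversible adiabat TV^(γ−1) is constant, so T₂ = T₁ (V₁/V₂)^(γ−1).
T₂ = 349 × 2.06^(0.31) = 436.6 K.
Q = 0, so ΔU = W_on_gas = nCᵥΔT with Cᵥ = R/(γ−1) = 26.82 J/(mol·K).
ΔU = 2.6 × 26.82 × (436.6 − 349) = 6111 J.
Work done by the gas = −ΔU = -6111 J.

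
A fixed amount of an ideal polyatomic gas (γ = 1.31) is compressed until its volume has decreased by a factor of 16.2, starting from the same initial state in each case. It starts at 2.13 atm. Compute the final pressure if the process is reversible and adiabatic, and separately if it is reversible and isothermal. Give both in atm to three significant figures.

adiabatic: 81.8 atm; isothermal: 34.5 atm

Isothermal: P₂ = P₁(V₁/V₂) = 2.13×16.2 = 34.51 atm.
Adiabatic: P₂ = P₁(V₁/V₂)^γ = 2.13×16.2^(1.31) = 81.82 atm.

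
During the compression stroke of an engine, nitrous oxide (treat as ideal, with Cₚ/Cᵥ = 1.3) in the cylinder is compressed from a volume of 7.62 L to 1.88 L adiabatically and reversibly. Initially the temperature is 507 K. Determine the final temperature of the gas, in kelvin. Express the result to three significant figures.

For a reversible adiabat TV^(γ−1) is constant, so T₂ = T₁ (V₁/V₂)^(γ−1).
T₂ = 507 × (7.62/1.88)^(0.3) = 771.5 K.

T₂ ≈ 772 K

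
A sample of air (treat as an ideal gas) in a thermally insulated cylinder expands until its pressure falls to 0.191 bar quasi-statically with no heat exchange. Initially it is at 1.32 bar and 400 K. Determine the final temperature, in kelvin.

T₂ ≈ 230 K

Adiabatic: T₂/T₁ = (P₂/P₁)^((γ−1)/γ).
For a diatomic ideal gas γ = 7/5, so (γ−1)/γ = 2/7.
T₂ = 400 × (0.191/1.32)^(2/7) = 230.2 K.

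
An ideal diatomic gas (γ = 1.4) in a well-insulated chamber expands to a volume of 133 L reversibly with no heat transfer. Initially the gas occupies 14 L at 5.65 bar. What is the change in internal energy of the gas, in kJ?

ΔU ≈ -11.7 kJ

P₂ = P₁(V₁/V₂)^γ = 5.65×(14/133)^(1.4) = 0.2417 bar.
For a reversible adiabat, W_by_gas = (P₁V₁ − P₂V₂)/(γ−1).
W_by = (565000×0.014 − 24170×0.133) / (0.4) = 11740 J.
Q = 0 ⇒ ΔU = −W_by = -11740 J.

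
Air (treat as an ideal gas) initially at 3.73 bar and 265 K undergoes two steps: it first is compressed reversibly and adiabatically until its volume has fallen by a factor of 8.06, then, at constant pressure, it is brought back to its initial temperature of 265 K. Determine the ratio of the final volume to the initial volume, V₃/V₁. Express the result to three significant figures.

For a diatomic ideal gas γ = 7/5.
Adiabatic step: V₂/V₁ = 0.1241; T₂ = T₁·8.06^(2/5) = 610.6 K.
Isobaric step: V₃/V₂ = T₃/T₂ = 265/610.6.
V₃/V₁ = (V₂/V₁)(V₃/V₂) = 0.1241 × (265/610.6) = 0.05384.

V₃/V₁ ≈ 0.0538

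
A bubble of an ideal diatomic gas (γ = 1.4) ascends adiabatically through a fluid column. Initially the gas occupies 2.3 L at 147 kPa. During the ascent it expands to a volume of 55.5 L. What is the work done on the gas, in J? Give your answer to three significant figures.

P₂ = P₁(V₁/V₂)^γ = 147×(2.3/55.5)^(1.4) = 1.705 kPa.
For a reversible adiabat, W_by_gas = (P₁V₁ − P₂V₂)/(γ−1).
W_by = (147000×0.0023 − 1705×0.0555) / (0.4) = 608.7 J.
W_on_gas = −W_by = -608.7 J.

W ≈ -609 J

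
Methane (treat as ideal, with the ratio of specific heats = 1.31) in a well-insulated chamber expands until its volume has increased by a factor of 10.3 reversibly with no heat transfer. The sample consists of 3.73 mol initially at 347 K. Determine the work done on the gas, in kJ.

W ≈ -17.9 kJ

Adiabatic: T₁V₁^(γ−1) = T₂V₂^(γ−1) ⇒ T₂ = T₁ (V₁/V₂)^(γ−1).
T₂ = 347 × (1/10.3)^(0.31) = 168.4 K.
Q = 0, so ΔU = W_on_gas = nCᵥΔT with Cᵥ = R/(γ−1) = 26.82 J/(mol·K).
ΔU = 3.73 × 26.82 × (168.4 − 347) = -17870 J.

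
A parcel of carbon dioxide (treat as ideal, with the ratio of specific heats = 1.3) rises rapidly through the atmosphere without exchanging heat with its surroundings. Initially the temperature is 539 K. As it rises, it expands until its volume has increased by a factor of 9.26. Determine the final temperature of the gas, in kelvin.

For a reversible adiabat TV^(γ−1) is constant, so T₂ = T₁ (V₁/V₂)^(γ−1).
T₂ = 539 × (1/9.26)^(0.3) = 276.4 K.

T₂ ≈ 276 K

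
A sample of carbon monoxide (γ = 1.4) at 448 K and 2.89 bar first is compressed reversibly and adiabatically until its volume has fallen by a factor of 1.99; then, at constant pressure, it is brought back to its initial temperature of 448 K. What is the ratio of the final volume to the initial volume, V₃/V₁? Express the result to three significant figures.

V₃/V₁ ≈ 0.382

Adiabatic step: V₂/V₁ = 0.5025; T₂ = T₁·1.99^(0.4) = 590 K.
Isobaric step: V₃/V₂ = T₃/T₂ = 448/590.
V₃/V₁ = (V₂/V₁)(V₃/V₂) = 0.5025 × (448/590) = 0.3816.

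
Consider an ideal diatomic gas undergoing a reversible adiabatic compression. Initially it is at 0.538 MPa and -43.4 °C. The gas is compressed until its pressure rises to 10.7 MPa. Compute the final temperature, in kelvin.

Adiabatic: T₂/T₁ = (P₂/P₁)^((γ−1)/γ).
For a diatomic ideal gas γ = 7/5, so (γ−1)/γ = 2/7.
T₁ = -43.4 °C = 229.7 K.
T₂ = 229.7 × (10.7/0.538)^(2/7) = 539.9 K.

T₂ ≈ 540 K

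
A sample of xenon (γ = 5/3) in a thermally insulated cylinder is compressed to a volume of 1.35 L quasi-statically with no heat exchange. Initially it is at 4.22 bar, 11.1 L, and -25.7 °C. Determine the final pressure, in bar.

P₂ ≈ 141 bar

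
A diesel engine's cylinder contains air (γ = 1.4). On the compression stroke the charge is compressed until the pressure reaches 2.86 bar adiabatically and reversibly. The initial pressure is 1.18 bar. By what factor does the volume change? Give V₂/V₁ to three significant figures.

V₂/V₁ ≈ 0.531

From PV^γ = const, V₂/V₁ = (P₁/P₂)^(1/γ).
V₂/V₁ = (1.18/2.86)^(0.714) = 0.5313.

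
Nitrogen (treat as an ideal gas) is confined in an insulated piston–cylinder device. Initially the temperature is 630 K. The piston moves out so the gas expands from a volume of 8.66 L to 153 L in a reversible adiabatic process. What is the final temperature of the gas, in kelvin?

For a reversible adiabat TV^(γ−1) is constant, so T₂ = T₁ (V₁/V₂)^(γ−1).
For a diatomic ideal gas γ = 7/5, so γ−1 = 2/5.
T₂ = 630 × (8.66/153)^(2/5) = 199.7 K.

T₂ ≈ 200 K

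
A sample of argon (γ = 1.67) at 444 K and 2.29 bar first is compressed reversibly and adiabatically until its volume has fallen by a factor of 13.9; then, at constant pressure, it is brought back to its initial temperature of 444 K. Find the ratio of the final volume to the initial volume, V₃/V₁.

V₃/V₁ ≈ 0.0123

Adiabatic step: V₂/V₁ = 0.07194; T₂ = T₁·13.9^(0.67) = 2589 K.
Isobaric step: V₃/V₂ = T₃/T₂ = 444/2589.
V₃/V₁ = (V₂/V₁)(V₃/V₂) = 0.07194 × (444/2589) = 0.01234.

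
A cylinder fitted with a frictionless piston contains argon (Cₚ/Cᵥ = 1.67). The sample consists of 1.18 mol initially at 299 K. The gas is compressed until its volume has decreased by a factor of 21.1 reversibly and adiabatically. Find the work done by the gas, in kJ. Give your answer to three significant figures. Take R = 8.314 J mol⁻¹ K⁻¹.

For a reversible adiabat TV^(γ−1) is constant, so T₂ = T₁ (V₁/V₂)^(γ−1).
T₂ = 299 × 21.1^(0.67) = 2306 K.
Q = 0, so ΔU = W_on_gas = nCᵥΔT with Cᵥ = R/(γ−1) = 12.41 J/(mol·K).
ΔU = 1.18 × 12.41 × (2306 − 299) = 29390 J.
Work done by the gas = −ΔU = -29390 J.

W ≈ -29.4 kJ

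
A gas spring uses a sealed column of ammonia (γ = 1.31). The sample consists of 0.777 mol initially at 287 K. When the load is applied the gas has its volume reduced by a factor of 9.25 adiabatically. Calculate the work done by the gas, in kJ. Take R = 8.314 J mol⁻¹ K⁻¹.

For a reversible adiabat TV^(γ−1) is constant, so T₂ = T₁ (V₁/V₂)^(γ−1).
T₂ = 287 × 9.25^(0.31) = 572 K.
Q = 0, so ΔU = W_on_gas = nCᵥΔT with Cᵥ = R/(γ−1) = 26.82 J/(mol·K).
ΔU = 0.777 × 26.82 × (572 − 287) = 5939 J.
Work done by the gas = −ΔU = -5939 J.

W ≈ -5.94 kJ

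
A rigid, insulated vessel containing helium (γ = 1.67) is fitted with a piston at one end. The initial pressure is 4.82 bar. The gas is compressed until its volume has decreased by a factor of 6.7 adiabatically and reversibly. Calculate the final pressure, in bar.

P₂ ≈ 116 bar

Adiabatic: P₁V₁^γ = P₂V₂^γ ⇒ P₂ = P₁ (V₁/V₂)^γ.
P₂ = 4.82 × 6.7^(1.67) = 115.5 bar.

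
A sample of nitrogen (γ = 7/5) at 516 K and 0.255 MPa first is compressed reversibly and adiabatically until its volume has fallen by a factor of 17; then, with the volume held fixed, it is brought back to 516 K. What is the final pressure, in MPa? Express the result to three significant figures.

Adiabatic step (PV^γ = const): P₂ = 0.255×17^(7/5) = 13.46 MPa; T₂ = 516×17^(2/5) = 1603 K.
Isochoric: P₃ = P₂(T₃/T₂) = 13.46 × (516/1603) = 4.335 MPa.

P₃ ≈ 4.33 MPa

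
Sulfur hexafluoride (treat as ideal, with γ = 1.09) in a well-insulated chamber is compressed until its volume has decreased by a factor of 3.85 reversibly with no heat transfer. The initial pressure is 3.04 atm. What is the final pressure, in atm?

Since PV^γ is constant along a reversible adiabat, P₂ = P₁ (V₁/V₂)^γ.
P₂ = 3.04 × 3.85^(1.09) = 13.21 atm.

P₂ ≈ 13.2 atm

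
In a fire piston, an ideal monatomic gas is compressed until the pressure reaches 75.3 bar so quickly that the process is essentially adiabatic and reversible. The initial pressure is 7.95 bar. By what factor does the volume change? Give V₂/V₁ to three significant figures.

From PV^γ = const, V₂/V₁ = (P₁/P₂)^(1/γ).
For a monatomic ideal gas γ = 5/3.
V₂/V₁ = (7.95/75.3)^(3/5) = 0.2595.

V₂/V₁ ≈ 0.260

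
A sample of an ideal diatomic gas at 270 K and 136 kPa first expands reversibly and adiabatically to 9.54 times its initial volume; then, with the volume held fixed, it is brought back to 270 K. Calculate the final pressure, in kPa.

P₃ ≈ 14.3 kPa

For a diatomic ideal gas γ = 7/5.
Adiabatic step (PV^γ = const): P₂ = 136×(1/9.54)^(7/5) = 5.783 kPa; T₂ = 270×(1/9.54)^(2/5) = 109.5 K.
Isochoric: P₃ = P₂(T₃/T₂) = 5.783 × (270/109.5) = 14.26 kPa.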